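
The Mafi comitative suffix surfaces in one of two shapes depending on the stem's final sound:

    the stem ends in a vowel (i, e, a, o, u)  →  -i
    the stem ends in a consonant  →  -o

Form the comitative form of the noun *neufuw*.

The final sound of *neufuw* is /w/, which is a consonant, so the suffix is -o, giving *neufuwo*.

neufuwo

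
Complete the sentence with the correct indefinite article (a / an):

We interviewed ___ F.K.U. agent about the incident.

an

The indefinite article is chosen by the initial *sound* of the following word, not its spelling.
The initialism *F.K.U.* is read letter by letter; the first letter, F, is pronounced /ɛf/, which begins with a vowel sound.
So the article is *an*: We interviewed an F.K.U. agent about the incident.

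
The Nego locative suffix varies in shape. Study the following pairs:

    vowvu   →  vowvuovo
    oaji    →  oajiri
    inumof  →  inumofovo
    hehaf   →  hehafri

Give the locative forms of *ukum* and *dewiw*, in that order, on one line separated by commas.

The alternation tracks the last vowel of the stem — -ovo when the last vowel of the stem is a rounded vowel (*vowvu*, *inumof*); -ri when the last vowel of the stem is an unrounded vowel (*oaji*, *hehaf*).
*ukum* — last vowel /u/ (a rounded vowel) → -ovo → *ukumovo*.
*dewiw* — last vowel /i/ (an unrounded vowel) → -ri → *dewiwri*.

ukumovo, dewiwri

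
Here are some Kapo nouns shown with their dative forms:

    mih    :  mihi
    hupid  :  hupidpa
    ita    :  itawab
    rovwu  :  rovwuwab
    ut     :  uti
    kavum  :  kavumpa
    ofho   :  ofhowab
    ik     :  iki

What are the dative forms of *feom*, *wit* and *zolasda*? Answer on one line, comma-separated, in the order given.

feompa, witi, zolasdawab

The alternation tracks the final sound of the stem — -i when the stem ends in a voiceless consonant (*mih*, *ut*, *ik*); -pa when the stem ends in a voiced consonant (*hupid*, *kavum*); -wab when the stem ends in a vowel (*ita*, *rovwu*, *ofho*).
*feom* — final sound /m/ (a voiced consonant) → -pa → *feompa*.
The final sound of *wit* is /t/, which is a voiceless consonant, so the suffix is -i, giving *witi*.
*zolasda*: final sound = /a/, a vowel → -wab → *zolasdawab*.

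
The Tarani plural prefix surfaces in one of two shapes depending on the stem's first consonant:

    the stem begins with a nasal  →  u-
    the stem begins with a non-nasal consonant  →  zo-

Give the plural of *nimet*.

*nimet* — first consonant /n/ (a nasal) → u- → *unimet*.

unimet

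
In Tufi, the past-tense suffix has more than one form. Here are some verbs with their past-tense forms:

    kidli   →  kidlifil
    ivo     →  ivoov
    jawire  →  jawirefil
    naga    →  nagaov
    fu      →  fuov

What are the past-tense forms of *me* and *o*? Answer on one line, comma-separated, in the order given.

mefil, oov

Looking at the last vowel of each stem: -fil when the last vowel of the stem is a front vowel (*kidli*, *jawire*); -ov when the last vowel of the stem is a back vowel (*ivo*, *naga*, *fu*).
*me* — last vowel /e/ (a front vowel) → -fil → *mefil*.
*o*: last vowel = /o/, a back vowel → -ov → *oov*.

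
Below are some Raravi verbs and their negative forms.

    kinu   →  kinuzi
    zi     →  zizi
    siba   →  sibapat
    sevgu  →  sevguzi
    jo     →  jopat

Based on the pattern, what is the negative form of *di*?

The suffix is conditioned by the last vowel: -zi when the last vowel of the stem is a high vowel (*kinu*, *zi*, *sevgu*); -pat when the last vowel of the stem is a non-high vowel (*siba*, *jo*).
The last vowel of *di* is /i/, which is a high vowel, so the suffix is -zi, giving *dizi*.

dizi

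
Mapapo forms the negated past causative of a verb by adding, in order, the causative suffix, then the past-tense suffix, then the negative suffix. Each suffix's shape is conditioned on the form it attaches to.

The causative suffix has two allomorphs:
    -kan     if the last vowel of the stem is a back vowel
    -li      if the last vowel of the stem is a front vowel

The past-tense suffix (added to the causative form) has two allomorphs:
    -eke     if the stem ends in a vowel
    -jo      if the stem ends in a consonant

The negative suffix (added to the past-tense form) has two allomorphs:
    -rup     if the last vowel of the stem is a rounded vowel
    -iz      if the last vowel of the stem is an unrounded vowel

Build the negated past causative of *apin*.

*apin* — last vowel /i/ (a front vowel) → -li → *apinli*.
The final sound of the causative form *apinli* is /i/, which is a vowel, so the past-tense suffix is -eke, giving *apinlieke*.
The past-tense form *apinlieke*: last vowel = /e/, an unrounded vowel → -iz → *apinliekeiz*.

apinliekeiz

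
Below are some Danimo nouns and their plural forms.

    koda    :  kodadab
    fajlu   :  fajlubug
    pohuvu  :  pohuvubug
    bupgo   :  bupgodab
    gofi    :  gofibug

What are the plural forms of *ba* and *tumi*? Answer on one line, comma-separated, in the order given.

The alternation tracks the last vowel of the stem — -bug when the last vowel of the stem is a high vowel (*fajlu*, *pohuvu*, *gofi*); -dab when the last vowel of the stem is a non-high vowel (*koda*, *bupgo*).
*ba* — last vowel /a/ (a non-high vowel) → -dab → *badab*.
*tumi*: last vowel = /i/, a high vowel → -bug → *tumibug*.

badab, tumibug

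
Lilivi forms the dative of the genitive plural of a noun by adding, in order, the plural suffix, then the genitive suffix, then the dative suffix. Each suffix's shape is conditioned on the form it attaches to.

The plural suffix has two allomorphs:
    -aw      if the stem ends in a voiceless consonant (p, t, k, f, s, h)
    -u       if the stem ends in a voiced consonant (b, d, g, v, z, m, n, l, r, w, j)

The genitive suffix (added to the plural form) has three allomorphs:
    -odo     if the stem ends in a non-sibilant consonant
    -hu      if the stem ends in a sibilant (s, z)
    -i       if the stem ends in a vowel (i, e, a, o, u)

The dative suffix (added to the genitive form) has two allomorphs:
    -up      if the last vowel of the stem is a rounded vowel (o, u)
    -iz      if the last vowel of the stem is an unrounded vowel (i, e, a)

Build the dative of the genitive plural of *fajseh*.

fajsehawodoup

*fajseh*: final consonant = /h/, voiceless → -aw → *fajsehaw*.
The plural form *fajsehaw* — final sound /w/ (a non-sibilant consonant) → -odo → *fajsehawodo*.
The last vowel of the genitive form *fajsehawodo* is /o/, which is a rounded vowel, so the dative suffix is -up, giving *fajsehawodoup*.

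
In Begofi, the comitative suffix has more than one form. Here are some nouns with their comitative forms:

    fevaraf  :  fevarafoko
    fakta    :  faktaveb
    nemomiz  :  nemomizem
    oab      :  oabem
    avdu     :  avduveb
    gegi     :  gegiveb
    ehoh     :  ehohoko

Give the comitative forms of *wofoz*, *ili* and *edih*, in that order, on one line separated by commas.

The alternation tracks the final sound of the stem — -oko when the stem ends in a voiceless consonant (*fevaraf*, *ehoh*); -em when the stem ends in a voiced consonant (*nemomiz*, *oab*); -veb when the stem ends in a vowel (*fakta*, *avdu*, *gegi*).
The final sound of *wofoz* is /z/, which is a voiced consonant, so the suffix is -em, giving *wofozem*.
*ili* — final sound /i/ (a vowel) → -veb → *iliveb*.
The final sound of *edih* is /h/, which is a voiceless consonant, so the suffix is -oko, giving *edihoko*.

wofozem, iliveb, edihoko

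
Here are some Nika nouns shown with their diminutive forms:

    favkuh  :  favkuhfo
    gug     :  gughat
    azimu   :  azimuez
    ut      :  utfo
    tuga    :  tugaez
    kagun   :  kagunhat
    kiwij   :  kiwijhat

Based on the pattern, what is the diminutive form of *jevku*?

jevkuez

The pattern is voicing of the final sound: -fo when the stem ends in a voiceless consonant (*favkuh*, *ut*); -hat when the stem ends in a voiced consonant (*gug*, *kagun*, *kiwij*); -ez when the stem ends in a vowel (*azimu*, *tuga*).
The final sound of *jevku* is /u/, which is a vowel, so the suffix is -ez, giving *jevkuez*.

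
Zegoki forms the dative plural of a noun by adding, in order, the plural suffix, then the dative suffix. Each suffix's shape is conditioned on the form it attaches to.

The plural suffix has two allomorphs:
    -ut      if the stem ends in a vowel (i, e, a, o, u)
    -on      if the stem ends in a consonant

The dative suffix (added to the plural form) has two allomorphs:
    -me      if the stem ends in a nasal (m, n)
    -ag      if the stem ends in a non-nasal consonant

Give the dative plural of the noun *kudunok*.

*kudunok* — final sound /k/ (a consonant) → -on → *kudunokon*.
The plural form *kudunokon*: final consonant = /n/, a nasal → -me → *kudunokonme*.

kudunokonme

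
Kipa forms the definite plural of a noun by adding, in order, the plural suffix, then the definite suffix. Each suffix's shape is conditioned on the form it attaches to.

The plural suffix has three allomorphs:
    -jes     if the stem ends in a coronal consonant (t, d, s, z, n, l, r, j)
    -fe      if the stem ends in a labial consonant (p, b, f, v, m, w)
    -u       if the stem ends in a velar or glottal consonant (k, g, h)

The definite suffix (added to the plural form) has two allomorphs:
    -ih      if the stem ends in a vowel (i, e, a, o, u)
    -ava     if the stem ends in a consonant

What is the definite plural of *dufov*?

The final consonant of *dufov* is /v/, which is labial, so the plural suffix is -fe, giving *dufovfe*.
Since the final sound of the plural form *dufovfe* is /e/ (a vowel), it takes -ih, giving *dufovfeih*.

dufovfeih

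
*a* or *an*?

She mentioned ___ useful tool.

The indefinite article is chosen by the initial *sound* of the following word, not its spelling.
*useful* begins with the sound /juː/ (u pronounced /juː/) — a consonant sound.
So the article is *a*: She mentioned a useful tool.

a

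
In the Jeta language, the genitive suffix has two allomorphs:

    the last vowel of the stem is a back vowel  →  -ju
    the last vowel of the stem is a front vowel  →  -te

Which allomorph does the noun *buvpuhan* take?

Since the last vowel of *buvpuhan* is /a/ (a back vowel), it takes -ju.

-ju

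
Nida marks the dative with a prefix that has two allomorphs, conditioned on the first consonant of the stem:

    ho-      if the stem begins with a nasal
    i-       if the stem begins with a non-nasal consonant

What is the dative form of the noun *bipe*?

ibipe

Since the first consonant of *bipe* is /b/ (non-nasal), it takes i-, giving *ibipe*.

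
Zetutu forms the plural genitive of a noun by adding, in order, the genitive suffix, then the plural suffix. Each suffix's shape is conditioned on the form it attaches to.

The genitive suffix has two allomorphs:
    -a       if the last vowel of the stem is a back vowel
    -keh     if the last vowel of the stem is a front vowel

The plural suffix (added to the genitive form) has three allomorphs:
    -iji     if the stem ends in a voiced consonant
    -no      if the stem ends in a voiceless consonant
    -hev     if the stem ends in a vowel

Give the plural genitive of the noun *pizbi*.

*pizbi*: last vowel = /i/, a front vowel → -keh → *pizbikeh*.
The final sound of the genitive form *pizbikeh* is /h/, which is a voiceless consonant, so the plural suffix is -no, giving *pizbikehno*.

pizbikehno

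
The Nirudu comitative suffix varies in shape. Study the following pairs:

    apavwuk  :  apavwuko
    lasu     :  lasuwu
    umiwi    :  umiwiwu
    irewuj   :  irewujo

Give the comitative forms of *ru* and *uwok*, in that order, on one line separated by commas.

ruwu, uwoko

Looking at the final sound of each stem: -o when the stem ends in a consonant (*apavwuk*, *irewuj*); -wu when the stem ends in a vowel (*lasu*, *umiwi*).
The final sound of *ru* is /u/, which is a vowel, so the suffix is -wu, giving *ruwu*.
*uwok* — final sound /k/ (a consonant) → -o → *uwoko*.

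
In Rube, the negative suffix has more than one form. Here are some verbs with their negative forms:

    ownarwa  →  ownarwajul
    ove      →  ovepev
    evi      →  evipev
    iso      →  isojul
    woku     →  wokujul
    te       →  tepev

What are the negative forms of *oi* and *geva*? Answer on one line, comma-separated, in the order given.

oipev, gevajul

The suffix is conditioned by the last vowel: -pev when the last vowel of the stem is a front vowel (*ove*, *evi*, *te*); -jul when the last vowel of the stem is a back vowel (*ownarwa*, *iso*, *woku*).
Since the last vowel of *oi* is /i/ (a front vowel), it takes -pev, giving *oipev*.
*geva* — last vowel /a/ (a back vowel) → -jul → *gevajul*.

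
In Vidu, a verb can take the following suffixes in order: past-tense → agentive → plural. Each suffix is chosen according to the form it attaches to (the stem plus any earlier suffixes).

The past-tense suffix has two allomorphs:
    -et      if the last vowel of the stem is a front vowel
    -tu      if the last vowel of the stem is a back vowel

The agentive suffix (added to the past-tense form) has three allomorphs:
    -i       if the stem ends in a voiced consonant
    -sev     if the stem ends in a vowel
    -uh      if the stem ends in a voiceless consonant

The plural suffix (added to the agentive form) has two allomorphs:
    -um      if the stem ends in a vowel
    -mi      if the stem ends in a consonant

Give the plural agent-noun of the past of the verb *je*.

jeetuhmi

*je*: last vowel = /e/, a front vowel → -et → *jeet*.
The past-tense form *jeet*: final sound = /t/, a voiceless consonant → -uh → *jeetuh*.
Since the final sound of the agentive form *jeetuh* is /h/ (a consonant), it takes -mi, giving *jeetuhmi*.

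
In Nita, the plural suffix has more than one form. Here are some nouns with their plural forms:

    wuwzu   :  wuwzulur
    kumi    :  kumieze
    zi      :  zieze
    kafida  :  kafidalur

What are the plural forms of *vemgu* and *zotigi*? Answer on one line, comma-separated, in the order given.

The suffix is conditioned by the last vowel: -eze when the last vowel of the stem is a front vowel (*kumi*, *zi*); -lur when the last vowel of the stem is a back vowel (*wuwzu*, *kafida*).
Since the last vowel of *vemgu* is /u/ (a back vowel), it takes -lur, giving *vemgulur*.
*zotigi*: last vowel = /i/, a front vowel → -eze → *zotigieze*.

vemgulur, zotigieze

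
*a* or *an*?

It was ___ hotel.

The indefinite article is chosen by the initial *sound* of the following word, not its spelling.
*hotel* begins with the sound /h/ (h is pronounced) — a consonant sound.
So the article is *a*: It was a hotel.

a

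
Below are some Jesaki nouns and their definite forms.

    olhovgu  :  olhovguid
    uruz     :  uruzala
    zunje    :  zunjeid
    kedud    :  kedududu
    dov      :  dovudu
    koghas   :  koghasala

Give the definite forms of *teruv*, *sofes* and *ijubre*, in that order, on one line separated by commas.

The suffix is conditioned by the final sound: -ala when the stem ends in a sibilant (*uruz*, *koghas*); -udu when the stem ends in a non-sibilant consonant (*kedud*, *dov*); -id when the stem ends in a vowel (*olhovgu*, *zunje*).
Since the final sound of *teruv* is /v/ (a non-sibilant consonant), it takes -udu, giving *teruvudu*.
*sofes*: final sound = /s/, a sibilant → -ala → *sofesala*.
Since the final sound of *ijubre* is /e/ (a vowel), it takes -id, giving *ijubreid*.

teruvudu, sofesala, ijubreid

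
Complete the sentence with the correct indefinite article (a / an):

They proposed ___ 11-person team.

an

The indefinite article is chosen by the initial *sound* of the following word, not its spelling.
The number *11* is spoken "eleven", beginning with /ɪˈlɛvən/ — a vowel sound.
So the article is *an*: They proposed an 11-person team.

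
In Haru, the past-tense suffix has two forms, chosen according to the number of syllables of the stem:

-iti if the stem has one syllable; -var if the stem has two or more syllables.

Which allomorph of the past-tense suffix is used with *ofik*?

*ofik* (2 syllables) → -var.

-var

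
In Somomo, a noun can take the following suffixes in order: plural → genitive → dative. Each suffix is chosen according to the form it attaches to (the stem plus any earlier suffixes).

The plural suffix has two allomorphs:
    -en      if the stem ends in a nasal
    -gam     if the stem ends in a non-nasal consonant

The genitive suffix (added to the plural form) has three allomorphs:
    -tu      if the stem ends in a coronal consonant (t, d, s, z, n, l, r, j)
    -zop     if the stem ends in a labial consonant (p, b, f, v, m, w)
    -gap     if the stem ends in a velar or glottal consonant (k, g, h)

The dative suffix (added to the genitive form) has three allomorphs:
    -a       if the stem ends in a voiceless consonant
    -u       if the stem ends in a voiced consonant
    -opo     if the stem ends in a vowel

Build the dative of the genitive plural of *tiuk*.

*tiuk* — final consonant /k/ (non-nasal) → -gam → *tiukgam*.
The plural form *tiukgam*: final consonant = /m/, labial → -zop → *tiukgamzop*.
The genitive form *tiukgamzop*: final sound = /p/, a voiceless consonant → -a → *tiukgamzopa*.

tiukgamzopa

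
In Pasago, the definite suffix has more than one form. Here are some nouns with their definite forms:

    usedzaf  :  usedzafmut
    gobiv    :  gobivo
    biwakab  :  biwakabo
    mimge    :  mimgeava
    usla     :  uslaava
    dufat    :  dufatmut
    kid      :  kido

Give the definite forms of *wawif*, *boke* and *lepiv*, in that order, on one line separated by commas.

wawifmut, bokeava, lepivo

The suffix is conditioned by the final sound: -mut when the stem ends in a voiceless consonant (*usedzaf*, *dufat*); -o when the stem ends in a voiced consonant (*gobiv*, *biwakab*, *kid*); -ava when the stem ends in a vowel (*mimge*, *usla*).
*wawif* — final sound /f/ (a voiceless consonant) → -mut → *wawifmut*.
*boke*: final sound = /e/, a vowel → -ava → *bokeava*.
*lepiv* — final sound /v/ (a voiced consonant) → -o → *lepivo*.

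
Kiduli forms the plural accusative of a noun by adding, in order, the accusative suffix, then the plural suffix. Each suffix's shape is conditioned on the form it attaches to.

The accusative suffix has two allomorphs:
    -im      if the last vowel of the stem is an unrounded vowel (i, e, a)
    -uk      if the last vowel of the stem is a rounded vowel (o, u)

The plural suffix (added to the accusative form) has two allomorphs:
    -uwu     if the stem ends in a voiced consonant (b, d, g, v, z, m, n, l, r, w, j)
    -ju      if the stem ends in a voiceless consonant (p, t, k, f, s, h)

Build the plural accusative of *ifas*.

ifasimuwu

Since the last vowel of *ifas* is /a/ (an unrounded vowel), it takes -im, giving *ifasim*.
The accusative form *ifasim* — final consonant /m/ (voiced) → -uwu → *ifasimuwu*.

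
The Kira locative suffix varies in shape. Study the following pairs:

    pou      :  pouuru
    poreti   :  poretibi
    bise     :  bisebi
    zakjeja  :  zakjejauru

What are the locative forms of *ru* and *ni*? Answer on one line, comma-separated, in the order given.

ruuru, nibi

The pattern is front/back vowel harmony: -bi when the last vowel of the stem is a front vowel (*poreti*, *bise*); -uru when the last vowel of the stem is a back vowel (*pou*, *zakjeja*).
The last vowel of *ru* is /u/, which is a back vowel, so the suffix is -uru, giving *ruuru*.
The last vowel of *ni* is /i/, which is a front vowel, so the suffix is -bi, giving *nibi*.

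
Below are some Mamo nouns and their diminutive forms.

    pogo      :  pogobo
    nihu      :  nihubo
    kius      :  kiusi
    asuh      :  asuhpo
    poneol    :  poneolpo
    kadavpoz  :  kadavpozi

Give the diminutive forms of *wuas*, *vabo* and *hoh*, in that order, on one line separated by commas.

The suffix is conditioned by the final sound: -i when the stem ends in a sibilant (*kius*, *kadavpoz*); -po when the stem ends in a non-sibilant consonant (*asuh*, *poneol*); -bo when the stem ends in a vowel (*pogo*, *nihu*).
The final sound of *wuas* is /s/, which is a sibilant, so the suffix is -i, giving *wuasi*.
*vabo*: final sound = /o/, a vowel → -bo → *vabobo*.
Since the final sound of *hoh* is /h/ (a non-sibilant consonant), it takes -po, giving *hohpo*.

wuasi, vabobo, hohpo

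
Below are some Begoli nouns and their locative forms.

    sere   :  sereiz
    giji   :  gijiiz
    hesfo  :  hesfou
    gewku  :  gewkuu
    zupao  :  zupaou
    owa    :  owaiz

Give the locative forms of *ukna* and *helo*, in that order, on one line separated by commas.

uknaiz, helou

The suffix is conditioned by the last vowel: -u when the last vowel of the stem is a rounded vowel (*hesfo*, *gewku*, *zupao*); -iz when the last vowel of the stem is an unrounded vowel (*sere*, *giji*, *owa*).
*ukna* — last vowel /a/ (an unrounded vowel) → -iz → *uknaiz*.
*helo*: last vowel = /o/, a rounded vowel → -u → *helou*.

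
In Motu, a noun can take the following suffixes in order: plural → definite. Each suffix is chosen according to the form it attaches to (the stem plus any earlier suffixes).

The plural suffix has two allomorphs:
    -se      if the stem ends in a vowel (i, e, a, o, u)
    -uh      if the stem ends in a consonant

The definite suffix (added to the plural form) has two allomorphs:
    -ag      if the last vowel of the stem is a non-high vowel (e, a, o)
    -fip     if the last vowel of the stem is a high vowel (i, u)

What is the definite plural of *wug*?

The final sound of *wug* is /g/, which is a consonant, so the plural suffix is -uh, giving *wuguh*.
The plural form *wuguh*: last vowel = /u/, a high vowel → -fip → *wuguhfip*.

wuguhfip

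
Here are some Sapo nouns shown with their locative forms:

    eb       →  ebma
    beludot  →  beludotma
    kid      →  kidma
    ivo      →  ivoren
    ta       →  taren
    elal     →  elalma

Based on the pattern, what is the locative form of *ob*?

obma

The suffix is conditioned by the final sound: -ma when the stem ends in a consonant (*eb*, *beludot*, *kid*, *elal*); -ren when the stem ends in a vowel (*ivo*, *ta*).
The final sound of *ob* is /b/, which is a consonant, so the suffix is -ma, giving *obma*.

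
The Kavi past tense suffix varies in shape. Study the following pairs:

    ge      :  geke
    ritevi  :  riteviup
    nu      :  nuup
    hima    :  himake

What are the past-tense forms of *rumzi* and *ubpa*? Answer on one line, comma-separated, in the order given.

rumziup, ubpake

The pattern is height harmony: -up when the last vowel of the stem is a high vowel (*ritevi*, *nu*); -ke when the last vowel of the stem is a non-high vowel (*ge*, *hima*).
The last vowel of *rumzi* is /i/, which is a high vowel, so the suffix is -up, giving *rumziup*.
The last vowel of *ubpa* is /a/, which is a non-high vowel, so the suffix is -ke, giving *ubpake*.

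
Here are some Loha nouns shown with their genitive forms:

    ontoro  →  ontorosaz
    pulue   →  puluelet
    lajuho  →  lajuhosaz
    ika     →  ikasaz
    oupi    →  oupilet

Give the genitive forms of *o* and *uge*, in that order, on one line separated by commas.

osaz, ugelet

The suffix is conditioned by the last vowel: -let when the last vowel of the stem is a front vowel (*pulue*, *oupi*); -saz when the last vowel of the stem is a back vowel (*ontoro*, *lajuho*, *ika*).
Since the last vowel of *o* is /o/ (a back vowel), it takes -saz, giving *osaz*.
*uge*: last vowel = /e/, a front vowel → -let → *ugelet*.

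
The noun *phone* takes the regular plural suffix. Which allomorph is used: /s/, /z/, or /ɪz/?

/z/

The stem *phone* ends in a voiced non-sibilant sound.
The plural suffix surfaces as /ɪz/ after sibilants, /s/ after other voiceless consonants, and /z/ after other voiced sounds.
So the plural -s on *phone* is pronounced /z/.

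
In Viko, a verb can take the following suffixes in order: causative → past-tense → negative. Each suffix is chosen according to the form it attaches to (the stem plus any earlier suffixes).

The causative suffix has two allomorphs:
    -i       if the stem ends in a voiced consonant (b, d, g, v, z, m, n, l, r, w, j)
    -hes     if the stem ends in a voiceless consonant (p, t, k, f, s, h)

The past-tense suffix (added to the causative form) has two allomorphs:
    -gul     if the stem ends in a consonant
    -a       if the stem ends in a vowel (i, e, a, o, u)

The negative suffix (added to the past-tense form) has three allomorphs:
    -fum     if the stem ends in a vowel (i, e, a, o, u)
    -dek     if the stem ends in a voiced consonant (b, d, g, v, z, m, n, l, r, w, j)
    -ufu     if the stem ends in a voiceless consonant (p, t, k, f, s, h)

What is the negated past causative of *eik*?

The final consonant of *eik* is /k/, which is voiceless, so the causative suffix is -hes, giving *eikhes*.
The final sound of the causative form *eikhes* is /s/, which is a consonant, so the past-tense suffix is -gul, giving *eikhesgul*.
Since the final sound of the past-tense form *eikhesgul* is /l/ (a voiced consonant), it takes -dek, giving *eikhesguldek*.

eikhesguldek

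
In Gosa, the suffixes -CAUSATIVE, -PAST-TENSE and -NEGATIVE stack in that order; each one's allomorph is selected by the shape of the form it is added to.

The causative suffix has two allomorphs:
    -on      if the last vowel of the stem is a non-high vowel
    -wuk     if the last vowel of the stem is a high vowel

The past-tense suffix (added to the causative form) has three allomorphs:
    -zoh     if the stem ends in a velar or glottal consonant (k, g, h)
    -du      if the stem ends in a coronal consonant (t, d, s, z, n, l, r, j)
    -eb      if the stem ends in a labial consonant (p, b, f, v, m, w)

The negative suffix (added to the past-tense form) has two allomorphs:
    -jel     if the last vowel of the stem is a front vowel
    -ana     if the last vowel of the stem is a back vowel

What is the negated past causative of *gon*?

gononduana

*gon* — last vowel /o/ (a non-high vowel) → -on → *gonon*.
The causative form *gonon* — final consonant /n/ (coronal) → -du → *gonondu*.
The past-tense form *gonondu*: last vowel = /u/, a back vowel → -ana → *gononduana*.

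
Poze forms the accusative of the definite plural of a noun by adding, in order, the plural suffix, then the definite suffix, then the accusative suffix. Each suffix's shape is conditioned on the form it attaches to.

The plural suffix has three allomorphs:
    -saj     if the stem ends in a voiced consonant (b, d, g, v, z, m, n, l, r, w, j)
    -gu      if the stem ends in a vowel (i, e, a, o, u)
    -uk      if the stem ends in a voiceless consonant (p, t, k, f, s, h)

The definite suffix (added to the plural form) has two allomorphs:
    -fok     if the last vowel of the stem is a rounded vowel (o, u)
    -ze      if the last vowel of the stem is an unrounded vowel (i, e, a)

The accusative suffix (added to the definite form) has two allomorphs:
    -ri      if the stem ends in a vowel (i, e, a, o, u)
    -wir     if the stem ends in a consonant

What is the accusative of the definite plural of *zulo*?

zulogufokwir

*zulo*: final sound = /o/, a vowel → -gu → *zulogu*.
The plural form *zulogu*: last vowel = /u/, a rounded vowel → -fok → *zulogufok*.
The final sound of the definite form *zulogufok* is /k/, which is a consonant, so the accusative suffix is -wir, giving *zulogufokwir*.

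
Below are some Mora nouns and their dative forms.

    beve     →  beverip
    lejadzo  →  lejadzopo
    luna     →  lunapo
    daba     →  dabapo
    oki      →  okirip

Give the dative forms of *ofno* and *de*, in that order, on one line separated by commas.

ofnopo, derip

The pattern is front/back vowel harmony: -rip when the last vowel of the stem is a front vowel (*beve*, *oki*); -po when the last vowel of the stem is a back vowel (*lejadzo*, *luna*, *daba*).
The last vowel of *ofno* is /o/, which is a back vowel, so the suffix is -po, giving *ofnopo*.
The last vowel of *de* is /e/, which is a front vowel, so the suffix is -rip, giving *derip*.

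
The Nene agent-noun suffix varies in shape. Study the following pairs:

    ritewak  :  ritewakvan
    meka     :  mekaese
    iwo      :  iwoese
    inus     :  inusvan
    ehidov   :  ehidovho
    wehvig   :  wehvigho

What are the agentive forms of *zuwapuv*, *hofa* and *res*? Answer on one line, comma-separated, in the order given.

The pattern is voicing of the final sound: -van when the stem ends in a voiceless consonant (*ritewak*, *inus*); -ho when the stem ends in a voiced consonant (*ehidov*, *wehvig*); -ese when the stem ends in a vowel (*meka*, *iwo*).
*zuwapuv*: final sound = /v/, a voiced consonant → -ho → *zuwapuvho*.
*hofa* — final sound /a/ (a vowel) → -ese → *hofaese*.
The final sound of *res* is /s/, which is a voiceless consonant, so the suffix is -van, giving *resvan*.

zuwapuvho, hofaese, resvan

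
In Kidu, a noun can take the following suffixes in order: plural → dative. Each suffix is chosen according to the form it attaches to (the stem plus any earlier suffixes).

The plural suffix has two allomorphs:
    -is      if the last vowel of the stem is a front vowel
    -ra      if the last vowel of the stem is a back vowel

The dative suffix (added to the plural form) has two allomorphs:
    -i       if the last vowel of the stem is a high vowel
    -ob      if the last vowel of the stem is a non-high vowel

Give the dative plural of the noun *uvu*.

*uvu*: last vowel = /u/, a back vowel → -ra → *uvura*.
Since the last vowel of the plural form *uvura* is /a/ (a non-high vowel), it takes -ob, giving *uvuraob*.

uvuraob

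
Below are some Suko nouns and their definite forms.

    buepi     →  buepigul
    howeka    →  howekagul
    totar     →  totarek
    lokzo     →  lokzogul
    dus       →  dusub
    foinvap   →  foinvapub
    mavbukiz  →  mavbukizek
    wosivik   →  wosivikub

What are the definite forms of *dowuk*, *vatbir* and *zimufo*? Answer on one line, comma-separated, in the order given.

dowukub, vatbirek, zimufogul

The suffix is conditioned by the final sound: -ub when the stem ends in a voiceless consonant (*dus*, *foinvap*, *wosivik*); -ek when the stem ends in a voiced consonant (*totar*, *mavbukiz*); -gul when the stem ends in a vowel (*buepi*, *howeka*, *lokzo*).
Since the final sound of *dowuk* is /k/ (a voiceless consonant), it takes -ub, giving *dowukub*.
The final sound of *vatbir* is /r/, which is a voiced consonant, so the suffix is -ek, giving *vatbirek*.
*zimufo*: final sound = /o/, a vowel → -gul → *zimufogul*.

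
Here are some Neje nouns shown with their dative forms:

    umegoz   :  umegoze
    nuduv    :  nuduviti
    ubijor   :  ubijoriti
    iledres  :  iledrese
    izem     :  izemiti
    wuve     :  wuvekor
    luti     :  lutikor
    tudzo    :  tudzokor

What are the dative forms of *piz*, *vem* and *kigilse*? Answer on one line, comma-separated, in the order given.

The alternation tracks the final sound of the stem — -e when the stem ends in a sibilant (*umegoz*, *iledres*); -iti when the stem ends in a non-sibilant consonant (*nuduv*, *ubijor*, *izem*); -kor when the stem ends in a vowel (*wuve*, *luti*, *tudzo*).
*piz*: final sound = /z/, a sibilant → -e → *pize*.
The final sound of *vem* is /m/, which is a non-sibilant consonant, so the suffix is -iti, giving *vemiti*.
The final sound of *kigilse* is /e/, which is a vowel, so the suffix is -kor, giving *kigilsekor*.

pize, vemiti, kigilsekor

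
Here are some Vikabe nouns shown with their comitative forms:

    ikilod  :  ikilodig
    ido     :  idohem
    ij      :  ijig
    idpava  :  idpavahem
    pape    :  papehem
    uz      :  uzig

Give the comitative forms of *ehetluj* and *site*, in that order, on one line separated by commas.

The suffix is conditioned by the final sound: -ig when the stem ends in a consonant (*ikilod*, *ij*, *uz*); -hem when the stem ends in a vowel (*ido*, *idpava*, *pape*).
Since the final sound of *ehetluj* is /j/ (a consonant), it takes -ig, giving *ehetlujig*.
The final sound of *site* is /e/, which is a vowel, so the suffix is -hem, giving *sitehem*.

ehetlujig, sitehem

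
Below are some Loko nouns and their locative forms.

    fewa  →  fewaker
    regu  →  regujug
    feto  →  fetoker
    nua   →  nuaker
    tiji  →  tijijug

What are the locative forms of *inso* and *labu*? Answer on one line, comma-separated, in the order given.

The suffix is conditioned by the last vowel: -jug when the last vowel of the stem is a high vowel (*regu*, *tiji*); -ker when the last vowel of the stem is a non-high vowel (*fewa*, *feto*, *nua*).
Since the last vowel of *inso* is /o/ (a non-high vowel), it takes -ker, giving *insoker*.
The last vowel of *labu* is /u/, which is a high vowel, so the suffix is -jug, giving *labujug*.

insoker, labujug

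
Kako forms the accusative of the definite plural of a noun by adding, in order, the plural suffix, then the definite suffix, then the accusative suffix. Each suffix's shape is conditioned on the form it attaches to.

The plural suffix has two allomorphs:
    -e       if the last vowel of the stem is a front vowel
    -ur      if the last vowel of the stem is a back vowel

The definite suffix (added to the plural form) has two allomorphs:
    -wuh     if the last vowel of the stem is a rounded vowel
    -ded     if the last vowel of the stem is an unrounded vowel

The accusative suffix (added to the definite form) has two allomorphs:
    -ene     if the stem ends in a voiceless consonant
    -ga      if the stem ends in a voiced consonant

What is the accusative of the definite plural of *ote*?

The last vowel of *ote* is /e/, which is a front vowel, so the plural suffix is -e, giving *otee*.
Since the last vowel of the plural form *otee* is /e/ (an unrounded vowel), it takes -ded, giving *oteeded*.
The definite form *oteeded* — final consonant /d/ (voiced) → -ga → *oteededga*.

oteededga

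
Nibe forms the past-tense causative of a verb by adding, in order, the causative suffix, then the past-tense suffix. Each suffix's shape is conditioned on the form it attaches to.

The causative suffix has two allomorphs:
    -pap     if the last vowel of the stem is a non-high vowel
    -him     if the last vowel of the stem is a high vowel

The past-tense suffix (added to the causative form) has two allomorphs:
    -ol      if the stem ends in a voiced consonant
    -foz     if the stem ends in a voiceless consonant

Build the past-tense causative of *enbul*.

enbulhimol

The last vowel of *enbul* is /u/, which is a high vowel, so the causative suffix is -him, giving *enbulhim*.
The causative form *enbulhim*: final consonant = /m/, voiced → -ol → *enbulhimol*.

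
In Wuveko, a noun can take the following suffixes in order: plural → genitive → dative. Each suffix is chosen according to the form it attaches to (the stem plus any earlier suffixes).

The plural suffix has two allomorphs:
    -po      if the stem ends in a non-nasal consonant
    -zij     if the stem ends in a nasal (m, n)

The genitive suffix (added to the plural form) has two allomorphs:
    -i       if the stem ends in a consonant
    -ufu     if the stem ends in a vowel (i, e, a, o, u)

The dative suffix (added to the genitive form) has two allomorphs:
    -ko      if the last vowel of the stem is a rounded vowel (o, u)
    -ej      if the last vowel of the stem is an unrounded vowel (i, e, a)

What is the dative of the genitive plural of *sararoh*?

sararohpoufuko

The final consonant of *sararoh* is /h/, which is non-nasal, so the plural suffix is -po, giving *sararohpo*.
The plural form *sararohpo* — final sound /o/ (a vowel) → -ufu → *sararohpoufu*.
The last vowel of the genitive form *sararohpoufu* is /u/, which is a rounded vowel, so the dative suffix is -ko, giving *sararohpoufuko*.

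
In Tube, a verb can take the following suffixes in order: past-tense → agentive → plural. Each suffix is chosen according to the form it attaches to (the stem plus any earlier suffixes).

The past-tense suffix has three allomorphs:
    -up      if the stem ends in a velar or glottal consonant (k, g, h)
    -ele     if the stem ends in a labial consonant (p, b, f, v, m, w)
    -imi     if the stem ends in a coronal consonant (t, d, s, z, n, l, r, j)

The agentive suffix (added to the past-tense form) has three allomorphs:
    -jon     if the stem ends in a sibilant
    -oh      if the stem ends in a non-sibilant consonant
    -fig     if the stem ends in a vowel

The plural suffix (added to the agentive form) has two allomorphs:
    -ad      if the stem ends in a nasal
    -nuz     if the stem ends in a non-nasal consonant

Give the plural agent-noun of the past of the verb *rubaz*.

*rubaz* — final consonant /z/ (coronal) → -imi → *rubazimi*.
The past-tense form *rubazimi* — final sound /i/ (a vowel) → -fig → *rubazimifig*.
The agentive form *rubazimifig* — final consonant /g/ (non-nasal) → -nuz → *rubazimifignuz*.

rubazimifignuz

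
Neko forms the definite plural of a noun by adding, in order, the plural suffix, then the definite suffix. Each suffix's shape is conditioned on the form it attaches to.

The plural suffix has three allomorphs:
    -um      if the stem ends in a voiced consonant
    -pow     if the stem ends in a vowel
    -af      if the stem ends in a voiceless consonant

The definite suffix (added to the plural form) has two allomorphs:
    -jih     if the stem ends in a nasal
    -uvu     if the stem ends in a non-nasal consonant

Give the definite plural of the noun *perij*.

Since the final sound of *perij* is /j/ (a voiced consonant), it takes -um, giving *perijum*.
The plural form *perijum*: final consonant = /m/, a nasal → -jih → *perijumjih*.

perijumjih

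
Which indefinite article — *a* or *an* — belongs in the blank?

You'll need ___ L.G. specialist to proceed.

an

The indefinite article is chosen by the initial *sound* of the following word, not its spelling.
The initialism *L.G.* is read letter by letter; the first letter, L, is pronounced /ɛl/, which begins with a vowel sound.
So the article is *an*: You'll need an L.G. specialist to proceed.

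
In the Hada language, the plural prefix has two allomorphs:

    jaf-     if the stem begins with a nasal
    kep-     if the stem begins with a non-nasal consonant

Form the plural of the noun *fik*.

Since the first consonant of *fik* is /f/ (non-nasal), it takes kep-, giving *kepfik*.

kepfik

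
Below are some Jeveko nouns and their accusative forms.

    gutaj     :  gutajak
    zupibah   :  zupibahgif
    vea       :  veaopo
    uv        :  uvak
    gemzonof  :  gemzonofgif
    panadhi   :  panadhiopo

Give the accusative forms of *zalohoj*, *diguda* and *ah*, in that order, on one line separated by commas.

zalohojak, digudaopo, ahgif

The pattern is voicing of the final sound: -gif when the stem ends in a voiceless consonant (*zupibah*, *gemzonof*); -ak when the stem ends in a voiced consonant (*gutaj*, *uv*); -opo when the stem ends in a vowel (*vea*, *panadhi*).
The final sound of *zalohoj* is /j/, which is a voiced consonant, so the suffix is -ak, giving *zalohojak*.
The final sound of *diguda* is /a/, which is a vowel, so the suffix is -opo, giving *digudaopo*.
*ah* — final sound /h/ (a voiceless consonant) → -gif → *ahgif*.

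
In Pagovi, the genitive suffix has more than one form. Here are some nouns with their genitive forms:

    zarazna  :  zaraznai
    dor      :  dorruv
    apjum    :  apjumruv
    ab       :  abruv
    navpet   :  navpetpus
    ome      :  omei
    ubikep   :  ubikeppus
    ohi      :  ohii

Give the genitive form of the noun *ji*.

The pattern is voicing of the final sound: -pus when the stem ends in a voiceless consonant (*navpet*, *ubikep*); -ruv when the stem ends in a voiced consonant (*dor*, *apjum*, *ab*); -i when the stem ends in a vowel (*zarazna*, *ome*, *ohi*).
Since the final sound of *ji* is /i/ (a vowel), it takes -i, giving *jii*.

jii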